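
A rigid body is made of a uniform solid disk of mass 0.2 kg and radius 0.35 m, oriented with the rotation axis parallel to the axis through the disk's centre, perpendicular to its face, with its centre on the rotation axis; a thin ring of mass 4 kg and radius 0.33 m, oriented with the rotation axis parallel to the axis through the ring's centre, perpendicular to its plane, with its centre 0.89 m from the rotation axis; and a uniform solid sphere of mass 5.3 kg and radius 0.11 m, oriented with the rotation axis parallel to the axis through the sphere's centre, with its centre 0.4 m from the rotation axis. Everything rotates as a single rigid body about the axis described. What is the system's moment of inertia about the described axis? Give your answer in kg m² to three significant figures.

4.49

Solid disk: I_cm = (1/2)MR² = (1/2)(0.2)(0.35)² = 0.01225 kg m²; axis through the centre, so I = 0.01225 kg m².
Thin ring: I_cm = MR² = (4)(0.33)² = 0.4356 kg m²; centre at d = 0.89 m, so I = I_cm + Md² gives I = 0.4356 + (4)(0.89)² = 3.604 kg m².
Solid sphere: I_cm = (2/5)MR² = (2/5)(5.3)(0.11)² = 0.025652 kg m²; centre at d = 0.4 m, so I = I_cm + Md² gives I = 0.025652 + (5.3)(0.4)² = 0.87365 kg m².
Total I = 0.01225 + 3.604 + 0.87365 = 4.4899 kg m².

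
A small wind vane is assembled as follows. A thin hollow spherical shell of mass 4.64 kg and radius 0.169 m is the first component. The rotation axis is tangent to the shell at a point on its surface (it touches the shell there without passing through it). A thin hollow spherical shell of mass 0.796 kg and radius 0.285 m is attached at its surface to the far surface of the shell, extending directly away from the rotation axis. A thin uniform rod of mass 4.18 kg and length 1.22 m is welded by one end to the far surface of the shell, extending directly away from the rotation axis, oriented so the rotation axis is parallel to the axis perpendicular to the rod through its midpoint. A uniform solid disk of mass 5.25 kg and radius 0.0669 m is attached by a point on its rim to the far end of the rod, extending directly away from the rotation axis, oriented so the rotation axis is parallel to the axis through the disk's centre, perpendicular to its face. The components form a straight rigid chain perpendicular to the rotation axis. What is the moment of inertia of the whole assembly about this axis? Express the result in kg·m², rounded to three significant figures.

36.0

Spherical shell: I_cm = (2/3)MR² = (2/3)(4.64)(0.169)² = 0.088349 kg·m²; centre at d = 0.169 m, so I = I_cm + Md² gives I = 0.088349 + (4.64)(0.169)² = 0.22087 kg·m².
Spherical shell: I_cm = (2/3)MR² = (2/3)(0.796)(0.285)² = 0.043103 kg·m²; centre at d = 0.169 + 0.169 + 0.285 = 0.623 m, so I = I_cm + Md² gives I = 0.043103 + (0.796)(0.623)² = 0.35205 kg·m².
Thin rod: I_cm = (1/12)ML² = (1/12)(4.18)(1.22)² = 0.51846 kg·m²; centre at d = 0.169 + 0.169 + 0.285 + 0.285 + 0.61 = 1.518 m, so I = I_cm + Md² gives I = 0.51846 + (4.18)(1.518)² = 10.151 kg·m².
Solid disk: I_cm = (1/2)MR² = (1/2)(5.25)(0.0669)² = 0.011748 kg·m²; centre at d = 0.169 + 0.169 + 0.285 + 0.285 + 0.61 + 0.61 + 0.0669 = 2.1949 m, so I = I_cm + Md² gives I = 0.011748 + (5.25)(2.1949)² = 25.304 kg·m².
Total I = 0.22087 + 0.35205 + 10.151 + 25.304 = 36.028 kg·m².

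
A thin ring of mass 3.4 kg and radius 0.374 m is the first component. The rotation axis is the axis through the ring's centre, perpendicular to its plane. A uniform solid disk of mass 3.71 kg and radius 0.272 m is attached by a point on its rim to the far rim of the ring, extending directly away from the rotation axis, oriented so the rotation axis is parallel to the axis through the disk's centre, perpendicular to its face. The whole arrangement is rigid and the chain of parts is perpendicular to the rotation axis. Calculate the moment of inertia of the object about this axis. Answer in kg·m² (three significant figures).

2.16

Thin ring: I_cm = MR² = (3.4)(0.374)² = 0.47558 kg·m²; axis through the centre, so I = 0.47558 kg·m².
Solid disk: I_cm = (1/2)MR² = (1/2)(3.71)(0.272)² = 0.13724 kg·m²; centre at d = 0.374 + 0.272 = 0.646 m, so I = I_cm + Md² gives I = 0.13724 + (3.71)(0.646)² = 1.6855 kg·m².
Total I = 0.47558 + 1.6855 = 2.1611 kg·m².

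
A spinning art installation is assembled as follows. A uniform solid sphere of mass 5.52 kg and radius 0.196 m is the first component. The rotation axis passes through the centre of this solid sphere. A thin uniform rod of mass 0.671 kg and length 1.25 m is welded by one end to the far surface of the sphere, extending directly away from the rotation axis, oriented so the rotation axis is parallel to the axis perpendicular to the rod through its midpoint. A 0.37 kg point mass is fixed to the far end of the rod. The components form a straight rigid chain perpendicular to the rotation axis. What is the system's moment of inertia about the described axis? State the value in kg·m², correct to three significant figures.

1.40

Solid sphere: I_cm = (2/5)MR² = (2/5)(5.52)(0.196)² = 0.084823 kg·m²; axis through the centre, so I = 0.084823 kg·m².
Thin rod: I_cm = (1/12)ML² = (1/12)(0.671)(1.25)² = 0.08737 kg·m²; centre at d = 0.196 + 0.625 = 0.821 m, so I = I_cm + Md² gives I = 0.08737 + (0.671)(0.821)² = 0.53965 kg·m².
Point mass: I_cm = 0; centre at d = 0.196 + 0.625 + 0.625 = 1.446 m, so I = I_cm + Md² gives I = 0 + (0.37)(1.446)² = 0.77364 kg·m².
Total I = 0.084823 + 0.53965 + 0.77364 = 1.3981 kg·m².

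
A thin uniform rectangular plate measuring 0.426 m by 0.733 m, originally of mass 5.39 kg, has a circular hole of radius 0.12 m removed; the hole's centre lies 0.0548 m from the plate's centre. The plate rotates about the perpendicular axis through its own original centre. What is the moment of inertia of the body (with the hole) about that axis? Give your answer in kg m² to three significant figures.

0.315

Unpierced body about its centre: I₀ = (1/12)M(a²+b²) = (1/12)(5.39)[(0.426)² + (0.733)²] = 0.32285 kg m².
The removed disk has mass m = M·πr²/(ab) = (5.39)·π(0.12)²/(0.426·0.733) = 0.78089 kg (same uniform areal density).
Its moment of inertia about the rotation axis (parallel-axis theorem): I_hole = (1/2)mr² + md² = (1/2)(0.78089)(0.12)² + (0.78089)(0.0548)² = 0.0079674 kg m².
Treating the hole as negative mass, I = I₀ − I_hole = 0.32285 − 0.0079674 = 0.31488 kg m².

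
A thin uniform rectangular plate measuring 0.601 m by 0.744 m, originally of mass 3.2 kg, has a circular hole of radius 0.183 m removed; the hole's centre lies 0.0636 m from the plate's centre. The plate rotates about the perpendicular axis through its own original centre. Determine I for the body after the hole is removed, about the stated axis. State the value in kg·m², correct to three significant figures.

0.228

Unpierced body about its centre: I₀ = (1/12)M(a²+b²) = (1/12)(3.2)[(0.601)² + (0.744)²] = 0.24393 kg·m².
The removed disk has mass m = M·πr²/(ab) = (3.2)·π(0.183)²/(0.601·0.744) = 0.75293 kg (same uniform areal density).
Its moment of inertia about the rotation axis (parallel-axis theorem): I_hole = (1/2)mr² + md² = (1/2)(0.75293)(0.183)² + (0.75293)(0.0636)² = 0.015653 kg·m².
Treating the hole as negative mass, I = I₀ − I_hole = 0.24393 − 0.015653 = 0.22828 kg·m².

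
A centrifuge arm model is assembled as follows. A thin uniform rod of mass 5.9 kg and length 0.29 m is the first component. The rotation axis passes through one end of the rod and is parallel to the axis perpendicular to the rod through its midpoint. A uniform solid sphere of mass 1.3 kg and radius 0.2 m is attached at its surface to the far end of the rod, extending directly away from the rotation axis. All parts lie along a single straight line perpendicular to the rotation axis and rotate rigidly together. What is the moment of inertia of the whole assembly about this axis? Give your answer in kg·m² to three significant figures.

0.498

Thin rod: I_cm = (1/12)ML² = (1/12)(5.9)(0.29)² = 0.041349 kg·m²; centre at d = 0.145 m, so the parallel axis theorem gives I = 0.041349 + (5.9)(0.145)² = 0.1654 kg·m².
Solid sphere: I_cm = (2/5)MR² = (2/5)(1.3)(0.2)² = 0.0208 kg·m²; centre at d = 0.145 + 0.145 + 0.2 = 0.49 m, so the parallel axis theorem gives I = 0.0208 + (1.3)(0.49)² = 0.33293 kg·m².
Total I = 0.1654 + 0.33293 = 0.49833 kg·m².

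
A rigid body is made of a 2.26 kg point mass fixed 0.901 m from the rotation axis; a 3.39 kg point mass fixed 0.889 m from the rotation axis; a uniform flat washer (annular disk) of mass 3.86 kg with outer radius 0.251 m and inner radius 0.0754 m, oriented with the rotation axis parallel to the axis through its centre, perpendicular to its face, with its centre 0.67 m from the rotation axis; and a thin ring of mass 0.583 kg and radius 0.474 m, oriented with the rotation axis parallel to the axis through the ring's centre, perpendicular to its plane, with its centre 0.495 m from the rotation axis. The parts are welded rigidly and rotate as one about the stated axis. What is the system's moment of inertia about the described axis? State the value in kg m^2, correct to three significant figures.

Point mass: I_cm = 0; centre at d = 0.901 m, so I = I_cm + Md² gives I = 0 + (2.26)(0.901)² = 1.8347 kg m^2.
Point mass: I_cm = 0; centre at d = 0.889 m, so I = I_cm + Md² gives I = 0 + (3.39)(0.889)² = 2.6792 kg m^2.
Annular disk: I_cm = (1/2)M(R²+r²) = (1/2)(3.86)[(0.251)² + (0.0754)²] = 0.13256 kg m^2; centre at d = 0.67 m, so I = I_cm + Md² gives I = 0.13256 + (3.86)(0.67)² = 1.8653 kg m^2.
Thin ring: I_cm = MR² = (0.583)(0.474)² = 0.13099 kg m^2; centre at d = 0.495 m, so I = I_cm + Md² gives I = 0.13099 + (0.583)(0.495)² = 0.27384 kg m^2.
Total I = 1.8347 + 2.6792 + 1.8653 + 0.27384 = 6.653 kg m^2.

6.65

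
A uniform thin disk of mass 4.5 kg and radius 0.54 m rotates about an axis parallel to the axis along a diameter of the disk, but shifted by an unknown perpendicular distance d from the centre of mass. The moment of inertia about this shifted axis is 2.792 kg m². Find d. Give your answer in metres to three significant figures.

About the centre-of-mass axis, I_cm = (1/4)MR² = (1/4)(4.5)(0.54)² = 0.32805 kg m².
Parallel axis theorem: I = I_cm + Md², so Md² = 2.792 − 0.32805 = 2.4639 kg m².
d = √(2.4639 / 4.5) = 0.73996 m.

0.740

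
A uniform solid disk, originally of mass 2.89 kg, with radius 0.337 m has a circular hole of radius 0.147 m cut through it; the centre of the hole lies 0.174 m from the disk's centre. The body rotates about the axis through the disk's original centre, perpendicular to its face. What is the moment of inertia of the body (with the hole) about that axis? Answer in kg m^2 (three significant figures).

Unpierced body about its centre: I₀ = (1/2)MR² = (1/2)(2.89)(0.337)² = 0.16411 kg m^2.
The removed disk has mass m = M·(r/R)² = (2.89)(0.147/0.337)² = 0.54989 kg (same uniform areal density).
Its moment of inertia about the rotation axis (parallel-axis theorem): I_hole = (1/2)mr² + md² = (1/2)(0.54989)(0.147)² + (0.54989)(0.174)² = 0.02259 kg m^2.
Treating the hole as negative mass, I = I₀ − I_hole = 0.16411 − 0.02259 = 0.14152 kg m^2.

0.142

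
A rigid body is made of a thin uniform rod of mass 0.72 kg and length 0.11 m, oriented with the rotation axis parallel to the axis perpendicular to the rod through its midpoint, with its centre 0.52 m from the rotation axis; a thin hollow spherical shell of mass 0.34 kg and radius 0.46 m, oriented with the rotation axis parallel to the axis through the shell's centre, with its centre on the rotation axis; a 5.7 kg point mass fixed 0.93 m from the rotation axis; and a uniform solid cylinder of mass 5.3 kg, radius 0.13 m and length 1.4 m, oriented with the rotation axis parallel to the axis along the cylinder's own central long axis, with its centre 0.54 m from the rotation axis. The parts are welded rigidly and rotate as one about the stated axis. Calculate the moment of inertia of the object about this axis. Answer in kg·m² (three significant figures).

Thin rod: I_cm = (1/12)ML² = (1/12)(0.72)(0.11)² = 0.000726 kg·m²; centre at d = 0.52 m, so I = I_cm + Md² gives I = 0.000726 + (0.72)(0.52)² = 0.19541 kg·m².
Spherical shell: I_cm = (2/3)MR² = (2/3)(0.34)(0.46)² = 0.047963 kg·m²; axis through the centre, so I = 0.047963 kg·m².
Point mass: I_cm = 0; centre at d = 0.93 m, so I = I_cm + Md² gives I = 0 + (5.7)(0.93)² = 4.9299 kg·m².
Solid cylinder: I_cm = (1/2)MR² = (1/2)(5.3)(0.13)² = 0.044785 kg·m²; centre at d = 0.54 m, so I = I_cm + Md² gives I = 0.044785 + (5.3)(0.54)² = 1.5903 kg·m².
Total I = 0.19541 + 0.047963 + 4.9299 + 1.5903 = 6.7636 kg·m².

6.76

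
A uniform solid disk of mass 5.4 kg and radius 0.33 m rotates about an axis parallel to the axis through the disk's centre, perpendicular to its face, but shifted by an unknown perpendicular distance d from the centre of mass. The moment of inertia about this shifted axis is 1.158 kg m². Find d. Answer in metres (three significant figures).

0.400

About the centre-of-mass axis, I_cm = (1/2)MR² = (1/2)(5.4)(0.33)² = 0.29403 kg m².
Parallel axis theorem: I = I_cm + Md², so Md² = 1.158 − 0.29403 = 0.86397 kg m².
d = √(0.86397 / 5.4) = 0.39999 m.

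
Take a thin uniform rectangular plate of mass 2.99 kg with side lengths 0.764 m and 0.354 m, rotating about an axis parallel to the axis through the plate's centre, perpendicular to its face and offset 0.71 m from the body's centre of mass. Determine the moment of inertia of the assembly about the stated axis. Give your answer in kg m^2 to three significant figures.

I_cm = (1/12)M(a²+b²) = (1/12)(2.99)[(0.764)² + (0.354)²] = 0.17666 kg m^2; centre at d = 0.71 m, so I = I_cm + Md² gives I = 0.17666 + (2.99)(0.71)² = 1.6839 kg m^2.

1.68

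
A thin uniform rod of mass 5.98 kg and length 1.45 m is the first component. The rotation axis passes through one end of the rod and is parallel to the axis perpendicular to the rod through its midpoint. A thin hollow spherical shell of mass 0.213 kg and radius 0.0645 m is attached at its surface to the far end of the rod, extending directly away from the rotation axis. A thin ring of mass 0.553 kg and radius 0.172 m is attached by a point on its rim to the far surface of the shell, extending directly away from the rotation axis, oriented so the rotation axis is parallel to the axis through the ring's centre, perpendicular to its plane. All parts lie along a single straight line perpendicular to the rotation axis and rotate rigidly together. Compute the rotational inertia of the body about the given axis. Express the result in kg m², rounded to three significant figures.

Thin rod: I_cm = (1/12)ML² = (1/12)(5.98)(1.45)² = 1.0477 kg m²; centre at d = 0.725 m, so the parallel axis theorem gives I = 1.0477 + (5.98)(0.725)² = 4.191 kg m².
Spherical shell: I_cm = (2/3)MR² = (2/3)(0.213)(0.0645)² = 0.00059076 kg m²; centre at d = 0.725 + 0.725 + 0.0645 = 1.5145 m, so the parallel axis theorem gives I = 0.00059076 + (0.213)(1.5145)² = 0.48915 kg m².
Thin ring: I_cm = MR² = (0.553)(0.172)² = 0.01636 kg m²; centre at d = 0.725 + 0.725 + 0.0645 + 0.0645 + 0.172 = 1.751 m, so the parallel axis theorem gives I = 0.01636 + (0.553)(1.751)² = 1.7119 kg m².
Total I = 4.191 + 0.48915 + 1.7119 = 6.392 kg m².

6.39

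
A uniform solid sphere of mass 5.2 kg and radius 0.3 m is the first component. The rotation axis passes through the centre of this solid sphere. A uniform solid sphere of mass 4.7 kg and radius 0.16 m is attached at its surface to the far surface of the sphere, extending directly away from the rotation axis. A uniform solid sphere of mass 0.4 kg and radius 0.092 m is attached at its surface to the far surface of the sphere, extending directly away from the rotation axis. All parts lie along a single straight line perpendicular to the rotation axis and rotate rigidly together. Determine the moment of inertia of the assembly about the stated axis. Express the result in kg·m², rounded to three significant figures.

1.43

Solid sphere: I_cm = (2/5)MR² = (2/5)(5.2)(0.3)² = 0.1872 kg·m²; axis through the centre, so I = 0.1872 kg·m².
Solid sphere: I_cm = (2/5)MR² = (2/5)(4.7)(0.16)² = 0.048128 kg·m²; centre at d = 0.3 + 0.16 = 0.46 m, so the parallel axis theorem gives I = 0.048128 + (4.7)(0.46)² = 1.0426 kg·m².
Solid sphere: I_cm = (2/5)MR² = (2/5)(0.4)(0.092)² = 0.0013542 kg·m²; centre at d = 0.3 + 0.16 + 0.16 + 0.092 = 0.712 m, so the parallel axis theorem gives I = 0.0013542 + (0.4)(0.712)² = 0.20413 kg·m².
Total I = 0.1872 + 1.0426 + 0.20413 = 1.434 kg·m².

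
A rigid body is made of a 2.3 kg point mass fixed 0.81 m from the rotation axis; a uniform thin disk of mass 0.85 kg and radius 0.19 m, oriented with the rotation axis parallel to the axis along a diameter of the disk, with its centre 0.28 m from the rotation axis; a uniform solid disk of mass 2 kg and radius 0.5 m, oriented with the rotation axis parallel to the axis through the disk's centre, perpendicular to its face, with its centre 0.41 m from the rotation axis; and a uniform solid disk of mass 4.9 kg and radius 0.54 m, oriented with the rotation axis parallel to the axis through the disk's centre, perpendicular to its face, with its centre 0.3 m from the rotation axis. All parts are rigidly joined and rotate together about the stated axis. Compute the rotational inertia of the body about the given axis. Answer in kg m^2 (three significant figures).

3.32

Point mass: I_cm = 0; centre at d = 0.81 m, so the parallel axis theorem gives I = 0 + (2.3)(0.81)² = 1.509 kg m^2.
Thin disk: I_cm = (1/4)MR² = (1/4)(0.85)(0.19)² = 0.0076713 kg m^2; centre at d = 0.28 m, so the parallel axis theorem gives I = 0.0076713 + (0.85)(0.28)² = 0.074311 kg m^2.
Solid disk: I_cm = (1/2)MR² = (1/2)(2)(0.5)² = 0.25 kg m^2; centre at d = 0.41 m, so the parallel axis theorem gives I = 0.25 + (2)(0.41)² = 0.5862 kg m^2.
Solid disk: I_cm = (1/2)MR² = (1/2)(4.9)(0.54)² = 0.71442 kg m^2; centre at d = 0.3 m, so the parallel axis theorem gives I = 0.71442 + (4.9)(0.3)² = 1.1554 kg m^2.
Total I = 1.509 + 0.074311 + 0.5862 + 1.1554 = 3.325 kg m^2.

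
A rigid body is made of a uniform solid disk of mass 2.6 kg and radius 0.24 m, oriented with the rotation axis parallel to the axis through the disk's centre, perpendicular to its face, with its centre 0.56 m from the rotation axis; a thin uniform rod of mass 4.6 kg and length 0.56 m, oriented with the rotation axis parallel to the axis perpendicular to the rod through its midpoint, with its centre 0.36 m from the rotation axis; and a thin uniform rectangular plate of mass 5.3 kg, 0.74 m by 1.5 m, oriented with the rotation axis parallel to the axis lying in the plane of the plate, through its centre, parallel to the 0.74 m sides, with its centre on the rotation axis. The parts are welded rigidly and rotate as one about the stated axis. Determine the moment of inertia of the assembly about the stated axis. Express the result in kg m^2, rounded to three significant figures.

Solid disk: I_cm = (1/2)MR² = (1/2)(2.6)(0.24)² = 0.07488 kg m^2; centre at d = 0.56 m, so the parallel axis theorem gives I = 0.07488 + (2.6)(0.56)² = 0.89024 kg m^2.
Thin rod: I_cm = (1/12)ML² = (1/12)(4.6)(0.56)² = 0.12021 kg m^2; centre at d = 0.36 m, so the parallel axis theorem gives I = 0.12021 + (4.6)(0.36)² = 0.71637 kg m^2.
Rectangular plate: I_cm = (1/12)Mb² = (1/12)(5.3)(1.5)² = 0.99375 kg m^2; axis through the centre, so I = 0.99375 kg m^2.
Total I = 0.89024 + 0.71637 + 0.99375 = 2.6004 kg m^2.

2.60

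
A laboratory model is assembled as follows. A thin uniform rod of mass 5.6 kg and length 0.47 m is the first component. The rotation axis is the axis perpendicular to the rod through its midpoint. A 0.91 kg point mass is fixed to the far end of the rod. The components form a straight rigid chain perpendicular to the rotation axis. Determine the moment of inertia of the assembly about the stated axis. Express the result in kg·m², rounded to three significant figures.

0.153

Thin rod: I_cm = (1/12)ML² = (1/12)(5.6)(0.47)² = 0.10309 kg·m²; axis through the centre, so I = 0.10309 kg·m².
Point mass: I_cm = 0; centre at d = 0.235 m, so I = I_cm + Md² gives I = 0 + (0.91)(0.235)² = 0.050255 kg·m².
Total I = 0.10309 + 0.050255 = 0.15334 kg·m².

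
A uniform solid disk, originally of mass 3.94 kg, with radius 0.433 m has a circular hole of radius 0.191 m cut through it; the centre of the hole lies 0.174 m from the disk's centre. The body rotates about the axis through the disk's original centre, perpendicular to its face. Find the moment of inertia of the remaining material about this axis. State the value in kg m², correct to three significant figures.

0.332

Unpierced body about its centre: I₀ = (1/2)MR² = (1/2)(3.94)(0.433)² = 0.36935 kg m².
The removed disk has mass m = M·(r/R)² = (3.94)(0.191/0.433)² = 0.76663 kg (same uniform areal density).
Its moment of inertia about the rotation axis (parallel-axis theorem): I_hole = (1/2)mr² + md² = (1/2)(0.76663)(0.191)² + (0.76663)(0.174)² = 0.037194 kg m².
Treating the hole as negative mass, I = I₀ − I_hole = 0.36935 − 0.037194 = 0.33216 kg m².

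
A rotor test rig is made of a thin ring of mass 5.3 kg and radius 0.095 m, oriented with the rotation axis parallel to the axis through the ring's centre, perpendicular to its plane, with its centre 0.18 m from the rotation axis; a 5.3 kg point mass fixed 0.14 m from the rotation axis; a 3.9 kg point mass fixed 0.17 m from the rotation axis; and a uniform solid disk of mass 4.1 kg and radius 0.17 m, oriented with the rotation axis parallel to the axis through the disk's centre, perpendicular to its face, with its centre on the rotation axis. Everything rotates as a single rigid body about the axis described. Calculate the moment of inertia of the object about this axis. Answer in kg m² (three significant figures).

0.495

Thin ring: I_cm = MR² = (5.3)(0.095)² = 0.047833 kg m²; centre at d = 0.18 m, so I = I_cm + Md² gives I = 0.047833 + (5.3)(0.18)² = 0.21955 kg m².
Point mass: I_cm = 0; centre at d = 0.14 m, so I = I_cm + Md² gives I = 0 + (5.3)(0.14)² = 0.10388 kg m².
Point mass: I_cm = 0; centre at d = 0.17 m, so I = I_cm + Md² gives I = 0 + (3.9)(0.17)² = 0.11271 kg m².
Solid disk: I_cm = (1/2)MR² = (1/2)(4.1)(0.17)² = 0.059245 kg m²; axis through the centre, so I = 0.059245 kg m².
Total I = 0.21955 + 0.10388 + 0.11271 + 0.059245 = 0.49539 kg m².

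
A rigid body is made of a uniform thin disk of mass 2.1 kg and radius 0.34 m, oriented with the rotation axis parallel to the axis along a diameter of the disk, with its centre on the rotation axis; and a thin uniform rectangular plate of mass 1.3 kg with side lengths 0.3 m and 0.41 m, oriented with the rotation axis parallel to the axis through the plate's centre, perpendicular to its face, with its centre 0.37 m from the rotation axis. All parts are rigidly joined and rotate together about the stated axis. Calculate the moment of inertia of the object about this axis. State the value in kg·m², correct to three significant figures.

0.267

Thin disk: I_cm = (1/4)MR² = (1/4)(2.1)(0.34)² = 0.06069 kg·m²; axis through the centre, so I = 0.06069 kg·m².
Rectangular plate: I_cm = (1/12)M(a²+b²) = (1/12)(1.3)[(0.3)² + (0.41)²] = 0.027961 kg·m²; centre at d = 0.37 m, so I = I_cm + Md² gives I = 0.027961 + (1.3)(0.37)² = 0.20593 kg·m².
Total I = 0.06069 + 0.20593 = 0.26662 kg·m².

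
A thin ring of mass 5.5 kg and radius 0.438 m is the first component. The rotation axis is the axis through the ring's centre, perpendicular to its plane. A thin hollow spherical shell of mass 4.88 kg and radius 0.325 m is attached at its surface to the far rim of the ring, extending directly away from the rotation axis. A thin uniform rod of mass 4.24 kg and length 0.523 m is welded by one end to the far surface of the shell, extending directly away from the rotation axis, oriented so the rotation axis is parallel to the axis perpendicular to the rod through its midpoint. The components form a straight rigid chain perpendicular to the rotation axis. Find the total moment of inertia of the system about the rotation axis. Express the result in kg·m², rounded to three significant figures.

Thin ring: I_cm = MR² = (5.5)(0.438)² = 1.0551 kg·m²; axis through the centre, so I = 1.0551 kg·m².
Spherical shell: I_cm = (2/3)MR² = (2/3)(4.88)(0.325)² = 0.34363 kg·m²; centre at d = 0.438 + 0.325 = 0.763 m, so the parallel axis theorem gives I = 0.34363 + (4.88)(0.763)² = 3.1846 kg·m².
Thin rod: I_cm = (1/12)ML² = (1/12)(4.24)(0.523)² = 0.096647 kg·m²; centre at d = 0.438 + 0.325 + 0.325 + 0.2615 = 1.3495 m, so the parallel axis theorem gives I = 0.096647 + (4.24)(1.3495)² = 7.8183 kg·m².
Total I = 1.0551 + 3.1846 + 7.8183 = 12.058 kg·m².

12.1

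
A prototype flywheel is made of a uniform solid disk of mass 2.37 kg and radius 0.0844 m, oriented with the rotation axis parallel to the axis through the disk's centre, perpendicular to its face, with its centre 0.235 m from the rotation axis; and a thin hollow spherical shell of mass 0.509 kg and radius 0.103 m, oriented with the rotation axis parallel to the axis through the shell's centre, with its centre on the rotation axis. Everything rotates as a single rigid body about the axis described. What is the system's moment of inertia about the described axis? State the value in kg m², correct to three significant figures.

0.143

Solid disk: I_cm = (1/2)MR² = (1/2)(2.37)(0.0844)² = 0.0084412 kg m²; centre at d = 0.235 m, so the parallel axis theorem gives I = 0.0084412 + (2.37)(0.235)² = 0.13932 kg m².
Spherical shell: I_cm = (2/3)MR² = (2/3)(0.509)(0.103)² = 0.0036 kg m²; axis through the centre, so I = 0.0036 kg m².
Total I = 0.13932 + 0.0036 = 0.14292 kg m².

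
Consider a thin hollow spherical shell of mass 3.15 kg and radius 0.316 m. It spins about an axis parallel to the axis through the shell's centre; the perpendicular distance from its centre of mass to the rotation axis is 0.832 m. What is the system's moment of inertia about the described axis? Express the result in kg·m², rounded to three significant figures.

I_cm = (2/3)MR² = (2/3)(3.15)(0.316)² = 0.2097 kg·m²; centre at d = 0.832 m, so the parallel axis theorem gives I = 0.2097 + (3.15)(0.832)² = 2.3902 kg·m².

2.39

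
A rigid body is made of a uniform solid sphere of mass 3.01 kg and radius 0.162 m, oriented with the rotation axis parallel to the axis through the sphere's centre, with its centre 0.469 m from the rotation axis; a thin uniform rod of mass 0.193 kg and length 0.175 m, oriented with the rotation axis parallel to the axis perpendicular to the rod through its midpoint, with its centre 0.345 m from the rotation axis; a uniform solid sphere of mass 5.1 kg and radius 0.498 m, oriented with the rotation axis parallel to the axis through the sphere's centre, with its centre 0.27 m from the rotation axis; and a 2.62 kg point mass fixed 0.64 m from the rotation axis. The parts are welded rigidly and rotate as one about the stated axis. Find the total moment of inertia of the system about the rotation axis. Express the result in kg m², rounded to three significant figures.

Solid sphere: I_cm = (2/5)MR² = (2/5)(3.01)(0.162)² = 0.031598 kg m²; centre at d = 0.469 m, so I = I_cm + Md² gives I = 0.031598 + (3.01)(0.469)² = 0.69368 kg m².
Thin rod: I_cm = (1/12)ML² = (1/12)(0.193)(0.175)² = 0.00049255 kg m²; centre at d = 0.345 m, so I = I_cm + Md² gives I = 0.00049255 + (0.193)(0.345)² = 0.023464 kg m².
Solid sphere: I_cm = (2/5)MR² = (2/5)(5.1)(0.498)² = 0.50593 kg m²; centre at d = 0.27 m, so I = I_cm + Md² gives I = 0.50593 + (5.1)(0.27)² = 0.87772 kg m².
Point mass: I_cm = 0; centre at d = 0.64 m, so I = I_cm + Md² gives I = 0 + (2.62)(0.64)² = 1.0732 kg m².
Total I = 0.69368 + 0.023464 + 0.87772 + 1.0732 = 2.668 kg m².

2.67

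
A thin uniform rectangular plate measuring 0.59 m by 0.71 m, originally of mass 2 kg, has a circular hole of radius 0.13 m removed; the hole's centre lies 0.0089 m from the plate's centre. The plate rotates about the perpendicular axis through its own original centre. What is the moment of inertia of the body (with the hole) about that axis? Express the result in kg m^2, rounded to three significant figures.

Unpierced body about its centre: I₀ = (1/12)M(a²+b²) = (1/12)(2)[(0.59)² + (0.71)²] = 0.14203 kg m^2.
The removed disk has mass m = M·πr²/(ab) = (2)·π(0.13)²/(0.59·0.71) = 0.25349 kg (same uniform areal density).
Its moment of inertia about the rotation axis (parallel-axis theorem): I_hole = (1/2)mr² + md² = (1/2)(0.25349)(0.13)² + (0.25349)(0.0089)² = 0.002162 kg m^2.
Treating the hole as negative mass, I = I₀ − I_hole = 0.14203 − 0.002162 = 0.13987 kg m^2.

0.140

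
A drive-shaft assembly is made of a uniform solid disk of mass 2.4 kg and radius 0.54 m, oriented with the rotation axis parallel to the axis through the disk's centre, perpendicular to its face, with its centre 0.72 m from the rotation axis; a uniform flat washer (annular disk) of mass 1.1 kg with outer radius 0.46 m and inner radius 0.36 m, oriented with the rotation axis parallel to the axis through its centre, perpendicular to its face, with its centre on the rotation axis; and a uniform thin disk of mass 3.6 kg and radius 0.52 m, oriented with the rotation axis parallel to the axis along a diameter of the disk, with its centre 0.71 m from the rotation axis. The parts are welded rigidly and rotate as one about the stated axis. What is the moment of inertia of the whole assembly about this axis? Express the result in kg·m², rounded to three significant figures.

3.84

Solid disk: I_cm = (1/2)MR² = (1/2)(2.4)(0.54)² = 0.34992 kg·m²; centre at d = 0.72 m, so the parallel axis theorem gives I = 0.34992 + (2.4)(0.72)² = 1.5941 kg·m².
Annular disk: I_cm = (1/2)M(R²+r²) = (1/2)(1.1)[(0.46)² + (0.36)²] = 0.18766 kg·m²; axis through the centre, so I = 0.18766 kg·m².
Thin disk: I_cm = (1/4)MR² = (1/4)(3.6)(0.52)² = 0.24336 kg·m²; centre at d = 0.71 m, so the parallel axis theorem gives I = 0.24336 + (3.6)(0.71)² = 2.0581 kg·m².
Total I = 1.5941 + 0.18766 + 2.0581 = 3.8399 kg·m².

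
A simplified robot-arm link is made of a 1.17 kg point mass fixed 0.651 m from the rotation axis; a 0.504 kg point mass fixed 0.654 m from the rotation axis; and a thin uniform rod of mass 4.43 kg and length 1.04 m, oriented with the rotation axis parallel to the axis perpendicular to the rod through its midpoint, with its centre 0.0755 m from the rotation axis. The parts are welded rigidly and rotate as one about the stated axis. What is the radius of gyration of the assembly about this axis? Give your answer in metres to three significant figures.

0.431

Point mass: I_cm = 0; centre at d = 0.651 m, so the parallel axis theorem gives I = 0 + (1.17)(0.651)² = 0.49585 kg m².
Point mass: I_cm = 0; centre at d = 0.654 m, so the parallel axis theorem gives I = 0 + (0.504)(0.654)² = 0.21557 kg m².
Thin rod: I_cm = (1/12)ML² = (1/12)(4.43)(1.04)² = 0.39929 kg m²; centre at d = 0.0755 m, so the parallel axis theorem gives I = 0.39929 + (4.43)(0.0755)² = 0.42454 kg m².
Total I = 1.136 kg m²; total mass M = 6.104 kg.
k = √(I/M) = √(1.136/6.104) = 0.43139 m.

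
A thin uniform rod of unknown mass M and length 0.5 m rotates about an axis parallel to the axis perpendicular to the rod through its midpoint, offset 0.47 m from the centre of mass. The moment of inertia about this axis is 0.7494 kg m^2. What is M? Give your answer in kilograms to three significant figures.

I = I_cm + Md² = (1/12)ML² + Md² = M·[0.0833333·(0.5)² + (0.47)²] = M·0.24173.
So M = 0.7494 / 0.24173 = 3.1001 kg.

3.10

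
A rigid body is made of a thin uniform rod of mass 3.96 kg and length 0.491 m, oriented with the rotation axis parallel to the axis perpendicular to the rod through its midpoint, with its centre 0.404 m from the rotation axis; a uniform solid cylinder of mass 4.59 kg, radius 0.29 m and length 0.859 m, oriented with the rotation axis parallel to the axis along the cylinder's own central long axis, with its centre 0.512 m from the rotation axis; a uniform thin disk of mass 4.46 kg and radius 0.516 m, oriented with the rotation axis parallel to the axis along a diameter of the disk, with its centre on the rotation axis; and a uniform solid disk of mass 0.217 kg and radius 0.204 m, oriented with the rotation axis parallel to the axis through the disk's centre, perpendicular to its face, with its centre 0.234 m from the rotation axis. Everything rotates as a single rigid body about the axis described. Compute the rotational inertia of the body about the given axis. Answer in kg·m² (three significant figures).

Thin rod: I_cm = (1/12)ML² = (1/12)(3.96)(0.491)² = 0.079557 kg·m²; centre at d = 0.404 m, so I = I_cm + Md² gives I = 0.079557 + (3.96)(0.404)² = 0.72589 kg·m².
Solid cylinder: I_cm = (1/2)MR² = (1/2)(4.59)(0.29)² = 0.19301 kg·m²; centre at d = 0.512 m, so I = I_cm + Md² gives I = 0.19301 + (4.59)(0.512)² = 1.3963 kg·m².
Thin disk: I_cm = (1/4)MR² = (1/4)(4.46)(0.516)² = 0.29688 kg·m²; axis through the centre, so I = 0.29688 kg·m².
Solid disk: I_cm = (1/2)MR² = (1/2)(0.217)(0.204)² = 0.0045153 kg·m²; centre at d = 0.234 m, so I = I_cm + Md² gives I = 0.0045153 + (0.217)(0.234)² = 0.016397 kg·m².
Total I = 0.72589 + 1.3963 + 0.29688 + 0.016397 = 2.4354 kg·m².

2.44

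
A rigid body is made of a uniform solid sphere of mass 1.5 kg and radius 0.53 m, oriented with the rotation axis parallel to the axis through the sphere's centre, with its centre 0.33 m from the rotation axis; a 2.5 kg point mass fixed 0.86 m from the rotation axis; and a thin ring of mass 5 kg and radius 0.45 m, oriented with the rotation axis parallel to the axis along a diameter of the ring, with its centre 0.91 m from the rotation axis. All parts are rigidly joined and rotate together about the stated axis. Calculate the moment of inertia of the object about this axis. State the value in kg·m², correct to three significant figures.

Solid sphere: I_cm = (2/5)MR² = (2/5)(1.5)(0.53)² = 0.16854 kg·m²; centre at d = 0.33 m, so I = I_cm + Md² gives I = 0.16854 + (1.5)(0.33)² = 0.33189 kg·m².
Point mass: I_cm = 0; centre at d = 0.86 m, so I = I_cm + Md² gives I = 0 + (2.5)(0.86)² = 1.849 kg·m².
Thin ring: I_cm = (1/2)MR² = (1/2)(5)(0.45)² = 0.50625 kg·m²; centre at d = 0.91 m, so I = I_cm + Md² gives I = 0.50625 + (5)(0.91)² = 4.6468 kg·m².
Total I = 0.33189 + 1.849 + 4.6468 = 6.8276 kg·m².

6.83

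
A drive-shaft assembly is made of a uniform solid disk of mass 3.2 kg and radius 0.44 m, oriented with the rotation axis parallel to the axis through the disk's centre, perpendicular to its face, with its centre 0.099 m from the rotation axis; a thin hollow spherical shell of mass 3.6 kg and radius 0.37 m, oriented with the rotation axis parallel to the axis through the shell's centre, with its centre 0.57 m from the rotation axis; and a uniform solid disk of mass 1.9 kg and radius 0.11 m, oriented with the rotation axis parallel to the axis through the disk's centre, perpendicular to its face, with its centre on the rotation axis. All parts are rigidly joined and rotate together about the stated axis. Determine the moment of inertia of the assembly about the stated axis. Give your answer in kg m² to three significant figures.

Solid disk: I_cm = (1/2)MR² = (1/2)(3.2)(0.44)² = 0.30976 kg m²; centre at d = 0.099 m, so I = I_cm + Md² gives I = 0.30976 + (3.2)(0.099)² = 0.34112 kg m².
Spherical shell: I_cm = (2/3)MR² = (2/3)(3.6)(0.37)² = 0.32856 kg m²; centre at d = 0.57 m, so I = I_cm + Md² gives I = 0.32856 + (3.6)(0.57)² = 1.4982 kg m².
Solid disk: I_cm = (1/2)MR² = (1/2)(1.9)(0.11)² = 0.011495 kg m²; axis through the centre, so I = 0.011495 kg m².
Total I = 0.34112 + 1.4982 + 0.011495 = 1.8508 kg m².

1.85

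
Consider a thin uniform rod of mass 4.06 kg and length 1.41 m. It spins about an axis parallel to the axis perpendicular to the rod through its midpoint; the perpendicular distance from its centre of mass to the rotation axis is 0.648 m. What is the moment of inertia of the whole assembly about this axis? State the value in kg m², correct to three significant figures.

I_cm = (1/12)ML² = (1/12)(4.06)(1.41)² = 0.67264 kg m²; centre at d = 0.648 m, so the parallel axis theorem gives I = 0.67264 + (4.06)(0.648)² = 2.3775 kg m².

2.38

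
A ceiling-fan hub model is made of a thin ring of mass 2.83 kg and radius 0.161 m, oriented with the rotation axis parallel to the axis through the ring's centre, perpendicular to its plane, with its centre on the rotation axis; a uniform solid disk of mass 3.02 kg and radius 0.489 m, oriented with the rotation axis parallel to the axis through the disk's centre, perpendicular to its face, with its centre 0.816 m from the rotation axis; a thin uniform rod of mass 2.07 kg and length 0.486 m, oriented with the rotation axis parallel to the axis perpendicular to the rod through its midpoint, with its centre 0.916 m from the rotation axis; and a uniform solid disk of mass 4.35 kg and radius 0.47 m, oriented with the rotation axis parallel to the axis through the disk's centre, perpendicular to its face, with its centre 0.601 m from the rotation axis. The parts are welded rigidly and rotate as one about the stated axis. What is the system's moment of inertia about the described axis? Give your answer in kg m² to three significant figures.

Thin ring: I_cm = MR² = (2.83)(0.161)² = 0.073356 kg m²; axis through the centre, so I = 0.073356 kg m².
Solid disk: I_cm = (1/2)MR² = (1/2)(3.02)(0.489)² = 0.36107 kg m²; centre at d = 0.816 m, so the parallel axis theorem gives I = 0.36107 + (3.02)(0.816)² = 2.372 kg m².
Thin rod: I_cm = (1/12)ML² = (1/12)(2.07)(0.486)² = 0.040744 kg m²; centre at d = 0.916 m, so the parallel axis theorem gives I = 0.040744 + (2.07)(0.916)² = 1.7776 kg m².
Solid disk: I_cm = (1/2)MR² = (1/2)(4.35)(0.47)² = 0.48046 kg m²; centre at d = 0.601 m, so the parallel axis theorem gives I = 0.48046 + (4.35)(0.601)² = 2.0517 kg m².
Total I = 0.073356 + 2.372 + 1.7776 + 2.0517 = 6.2746 kg m².

6.27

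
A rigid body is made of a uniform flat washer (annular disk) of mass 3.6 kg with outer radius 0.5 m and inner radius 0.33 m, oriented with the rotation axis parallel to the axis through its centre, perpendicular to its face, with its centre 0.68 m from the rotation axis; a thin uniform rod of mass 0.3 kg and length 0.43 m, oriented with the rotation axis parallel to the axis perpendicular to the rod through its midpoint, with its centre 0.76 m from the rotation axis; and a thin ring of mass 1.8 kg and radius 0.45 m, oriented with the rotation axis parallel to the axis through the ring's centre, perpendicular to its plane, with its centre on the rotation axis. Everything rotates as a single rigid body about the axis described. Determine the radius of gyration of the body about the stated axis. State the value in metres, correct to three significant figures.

Annular disk: I_cm = (1/2)M(R²+r²) = (1/2)(3.6)[(0.5)² + (0.33)²] = 0.64602 kg m^2; centre at d = 0.68 m, so I = I_cm + Md² gives I = 0.64602 + (3.6)(0.68)² = 2.3107 kg m^2.
Thin rod: I_cm = (1/12)ML² = (1/12)(0.3)(0.43)² = 0.0046225 kg m^2; centre at d = 0.76 m, so I = I_cm + Md² gives I = 0.0046225 + (0.3)(0.76)² = 0.1779 kg m^2.
Thin ring: I_cm = MR² = (1.8)(0.45)² = 0.3645 kg m^2; axis through the centre, so I = 0.3645 kg m^2.
Total I = 2.8531 kg m^2; total mass M = 5.7 kg.
k = √(I/M) = √(2.8531/5.7) = 0.70749 m.

0.707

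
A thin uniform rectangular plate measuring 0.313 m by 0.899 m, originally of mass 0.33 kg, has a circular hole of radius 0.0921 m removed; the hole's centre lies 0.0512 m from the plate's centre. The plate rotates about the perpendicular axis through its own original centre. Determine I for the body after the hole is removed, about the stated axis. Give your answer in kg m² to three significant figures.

Unpierced body about its centre: I₀ = (1/12)M(a²+b²) = (1/12)(0.33)[(0.313)² + (0.899)²] = 0.02492 kg m².
The removed disk has mass m = M·πr²/(ab) = (0.33)·π(0.0921)²/(0.313·0.899) = 0.031252 kg (same uniform areal density).
Its moment of inertia about the rotation axis (parallel-axis theorem): I_hole = (1/2)mr² + md² = (1/2)(0.031252)(0.0921)² + (0.031252)(0.0512)² = 0.00021447 kg m².
Treating the hole as negative mass, I = I₀ − I_hole = 0.02492 − 0.00021447 = 0.024705 kg m².

0.0247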